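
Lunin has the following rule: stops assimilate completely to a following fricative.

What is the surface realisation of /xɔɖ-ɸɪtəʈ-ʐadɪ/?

[xɔɸɸɪtəʐʐadɪ]

/ɖ/ is the segment targeted by the rule; it sits immediately before /ɸ/, so it assimilates completely and surfaces as [ɸ].
At the second juncture, /ʈ/ likewise becomes [ʐ] adjacent to /ʐ/.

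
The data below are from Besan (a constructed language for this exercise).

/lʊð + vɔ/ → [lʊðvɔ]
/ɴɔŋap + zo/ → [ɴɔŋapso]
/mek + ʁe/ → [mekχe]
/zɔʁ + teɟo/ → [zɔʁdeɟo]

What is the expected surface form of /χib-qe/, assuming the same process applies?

[χibɢe]

The data show progressive voicing assimilation: /z/ → [s] after /p/; /ʁ/ → [χ] after /k/; /t/ → [d] after /ʁ/. In each pair only voicing changes, matching the preceding consonant, while place and manner stay constant.
No alternation appears in [lʊðvɔ]: there the adjacent consonants already agree in voicing (/v/ and /ð/ are both voiced), so this form is consistent with the same rule.
The rule targets /q/ (voiceless uvular stop), which sits after the trigger /b/ (voiced).
Changing only its voicing to voiced gives [ɢ] — the voiced uvular stop.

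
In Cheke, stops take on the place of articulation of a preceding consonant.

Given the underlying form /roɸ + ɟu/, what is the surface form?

[roɸbu]

The rule targets /ɟ/ (voiced palatal stop), which sits after the trigger /ɸ/ (bilabial).
Changing only its place to bilabial gives [b] — the voiced bilabial stop.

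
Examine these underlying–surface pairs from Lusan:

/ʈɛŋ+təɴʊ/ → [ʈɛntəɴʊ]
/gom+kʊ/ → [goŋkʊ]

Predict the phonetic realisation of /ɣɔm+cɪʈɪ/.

[ɣɔɲcɪʈɪ]

The data show regressive place assimilation: /ŋ/ → [n] before /t/; /m/ → [ŋ] before /k/. In each pair only place changes, matching the following consonant, while manner and voice stay constant.
The rule targets /m/ (voiced bilabial nasal), which sits before the trigger /c/ (palatal).
The voiced palatal nasal is [ɲ], so /m/ → [ɲ].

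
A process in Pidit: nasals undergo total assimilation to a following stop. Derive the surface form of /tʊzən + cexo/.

[tʊzəccexo]

/n/ is the segment targeted by the rule; it sits immediately before /c/, so it assimilates completely and surfaces as [c].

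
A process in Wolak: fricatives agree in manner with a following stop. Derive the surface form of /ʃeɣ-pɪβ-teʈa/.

[ʃegpɪbteʈa]

The rule targets /ɣ/ (voiced velar fricative), which sits before the trigger /p/ (stop).
The voiced velar stop is [g], so /ɣ/ → [g].
The same rule applies at the second boundary: /β/ → [b] next to /t/.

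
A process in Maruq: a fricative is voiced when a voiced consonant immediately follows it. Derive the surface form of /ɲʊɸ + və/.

[ɲʊβvə]

/ɸ/ is a voiceless bilabial fricative. The following trigger /v/ is voiced, so /ɸ/ must become voiced as well.
A voiced bilabial fricative is [β], so the surface segment is [β].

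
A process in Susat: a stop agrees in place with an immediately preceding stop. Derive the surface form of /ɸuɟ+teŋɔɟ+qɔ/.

The rule targets /t/ (voiceless alveolar stop), which sits after the trigger /ɟ/ (palatal).
A voiceless palatal stop is [c], so the surface segment is [c].
At the second juncture, /q/ likewise becomes [c] adjacent to /ɟ/.

[ɸuɟceŋɔɟcɔ]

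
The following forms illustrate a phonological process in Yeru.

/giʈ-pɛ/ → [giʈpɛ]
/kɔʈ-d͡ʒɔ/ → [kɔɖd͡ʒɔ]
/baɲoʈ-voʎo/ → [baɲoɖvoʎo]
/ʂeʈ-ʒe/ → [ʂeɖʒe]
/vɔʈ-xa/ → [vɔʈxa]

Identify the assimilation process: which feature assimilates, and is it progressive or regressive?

regressive voicing assimilation

The segment that alternates is /ʈ/, which surfaces as [ɖ] when adjacent to /d͡ʒ/.
The change voiceless → voiced matches the voicing of the following /d͡ʒ/, identifying this as voicing assimilation.
Place and manner are unchanged, so the assimilation is partial, not total.
The same holds elsewhere in the data: /ʈ/ → [ɖ] before /v/ (voiceless → voiced, matching voiced); /ʈ/ → [ɖ] before /ʒ/ (voiceless → voiced, matching voiced) — only voicing changes, and always toward the following segment.
No alternation appears in [giʈpɛ], [vɔʈxa]: there the adjacent consonants already agree in voicing (/ʈ/ and /p/ are both voiceless; /ʈ/ and /x/ are both voiceless), so these forms are consistent with the same rule.
The trigger is the following segment, so the direction is regressive (anticipatory).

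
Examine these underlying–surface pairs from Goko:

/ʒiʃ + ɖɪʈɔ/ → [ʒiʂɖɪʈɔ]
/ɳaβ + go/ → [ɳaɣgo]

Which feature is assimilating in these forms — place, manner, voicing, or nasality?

place

Underlying /ʃ/ is realised as [ʂ] next to /ɖ/; /ɖ/ itself does not change.
/ʃ/ is postalveolar while /ɖ/ is retroflex; the output [ʂ] is retroflex, matching the trigger — so the feature that spreads is place.
The same holds elsewhere in the data: /β/ → [ɣ] before /g/ (bilabial → velar, matching velar) — only place changes, and always toward the following segment.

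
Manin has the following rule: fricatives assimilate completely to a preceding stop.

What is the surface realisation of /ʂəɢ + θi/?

/θ/ is the segment targeted by the rule; it sits immediately after /ɢ/, so it assimilates completely and surfaces as [ɢ].

[ʂəɢɢi]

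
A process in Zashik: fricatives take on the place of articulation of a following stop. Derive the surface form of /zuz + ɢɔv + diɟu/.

[zuʁɢɔzdiɟu]

The rule targets /z/ (voiced alveolar fricative), which sits before the trigger /ɢ/ (uvular).
A voiced uvular fricative is [ʁ], so the surface segment is [ʁ].
The same rule applies at the second boundary: /v/ → [z] next to /d/.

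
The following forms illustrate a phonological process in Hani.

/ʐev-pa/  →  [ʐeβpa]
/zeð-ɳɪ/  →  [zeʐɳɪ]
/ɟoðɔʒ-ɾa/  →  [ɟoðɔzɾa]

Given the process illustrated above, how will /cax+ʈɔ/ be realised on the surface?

The data show regressive place assimilation: /v/ → [β] before /p/; /ð/ → [ʐ] before /ɳ/; /ʒ/ → [z] before /ɾ/. In each pair only place changes, matching the following consonant, while manner and voice stay constant.
The rule targets /x/ (voiceless velar fricative), which sits before the trigger /ʈ/ (retroflex).
The voiceless retroflex fricative is [ʂ], so /x/ → [ʂ].

[caʂʈɔ]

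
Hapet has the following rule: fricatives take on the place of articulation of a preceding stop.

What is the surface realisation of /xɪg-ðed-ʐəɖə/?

[xɪgɣedzəɖə]

The rule targets /ð/ (voiced dental fricative), which sits after the trigger /g/ (velar).
The voiced velar fricative is [ɣ], so /ð/ → [ɣ].
The same rule applies at the second boundary: /ʐ/ → [z] next to /d/.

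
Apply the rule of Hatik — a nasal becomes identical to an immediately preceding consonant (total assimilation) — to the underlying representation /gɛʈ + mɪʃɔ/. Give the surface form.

/m/ is the segment targeted by the rule; it sits immediately after /ʈ/, so it assimilates completely and surfaces as [ʈ].

[gɛʈʈɪʃɔ]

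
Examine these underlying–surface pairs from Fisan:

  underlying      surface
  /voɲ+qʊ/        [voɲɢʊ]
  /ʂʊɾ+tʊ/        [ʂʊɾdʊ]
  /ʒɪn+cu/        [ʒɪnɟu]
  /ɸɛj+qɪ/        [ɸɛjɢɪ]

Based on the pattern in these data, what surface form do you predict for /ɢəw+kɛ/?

The data show progressive voicing assimilation: /q/ → [ɢ] after /ɲ/; /t/ → [d] after /ɾ/; /c/ → [ɟ] after /n/; /q/ → [ɢ] after /j/. In each pair only voicing changes, matching the preceding consonant, while place and manner stay constant.
The rule targets /k/ (voiceless velar stop), which sits after the trigger /w/ (voiced).
A voiced velar stop is [g], so the surface segment is [g].

[ɢəwgɛ]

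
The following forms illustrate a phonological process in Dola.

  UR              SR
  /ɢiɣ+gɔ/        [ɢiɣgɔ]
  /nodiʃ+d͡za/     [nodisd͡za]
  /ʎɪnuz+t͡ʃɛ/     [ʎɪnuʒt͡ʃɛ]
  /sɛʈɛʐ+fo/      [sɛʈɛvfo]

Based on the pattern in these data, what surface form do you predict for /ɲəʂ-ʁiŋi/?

The data show regressive place assimilation: /ʃ/ → [s] before /d͡z/; /z/ → [ʒ] before /t͡ʃ/; /ʐ/ → [v] before /f/. In each pair only place changes, matching the following consonant, while manner and voice stay constant.
No alternation appears in [ɢiɣgɔ]: there the adjacent consonants already agree in place (/ɣ/ and /g/ are both velar), so this form is consistent with the same rule.
The rule targets /ʂ/ (voiceless retroflex fricative), which sits before the trigger /ʁ/ (uvular).
Changing only its place to uvular gives [χ] — the voiceless uvular fricative.

[ɲəχʁiŋi]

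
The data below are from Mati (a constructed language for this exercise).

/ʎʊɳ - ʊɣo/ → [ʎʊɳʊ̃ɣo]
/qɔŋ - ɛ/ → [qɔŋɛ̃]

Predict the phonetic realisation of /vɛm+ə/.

The data show progressive nasality assimilation (vowel nasalisation): /ʊ/ → [ʊ̃] after /ɳ/; /ɛ/ → [ɛ̃] after /ŋ/ — a vowel is nasalised by an immediately preceding nasal consonant.
The vowel /ə/ is adjacent to the preceding nasal /m/, so it acquires [+nasal] and surfaces as [ə̃].

[vɛmə̃]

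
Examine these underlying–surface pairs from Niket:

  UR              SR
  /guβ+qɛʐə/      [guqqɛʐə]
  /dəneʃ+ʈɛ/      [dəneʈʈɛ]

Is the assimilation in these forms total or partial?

The segment that alternates is /β/, which surfaces as [q] when adjacent to /q/.
The output [q] is identical to the trigger /q/ — every feature (place, manner, voicing) has been copied — so this is total assimilation.
The other form behaves the same way: /ʃ/ → [ʈ] before /ʈ/ — in each case the output is a copy of the following consonant.

total assimilation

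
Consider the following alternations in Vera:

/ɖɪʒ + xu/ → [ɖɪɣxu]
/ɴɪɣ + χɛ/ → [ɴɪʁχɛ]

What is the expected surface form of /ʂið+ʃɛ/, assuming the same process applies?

The data show regressive place assimilation: /ʒ/ → [ɣ] before /x/; /ɣ/ → [ʁ] before /χ/. In each pair only place changes, matching the following consonant, while manner and voice stay constant.
/ð/ is a voiced dental fricative. The following trigger /ʃ/ is postalveolar, so /ð/ must become postalveolar as well.
A voiced postalveolar fricative is [ʒ], so the surface segment is [ʒ].

[ʂiʒʃɛ]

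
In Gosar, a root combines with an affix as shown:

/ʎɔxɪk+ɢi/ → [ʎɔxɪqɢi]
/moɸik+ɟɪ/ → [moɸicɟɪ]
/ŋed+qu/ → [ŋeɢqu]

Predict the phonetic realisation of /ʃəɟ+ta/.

[ʃədta]

The data show regressive place assimilation: /k/ → [q] before /ɢ/; /k/ → [c] before /ɟ/; /d/ → [ɢ] before /q/. In each pair only place changes, matching the following consonant, while manner and voice stay constant.
The rule targets /ɟ/ (voiced palatal stop), which sits before the trigger /t/ (alveolar).
The voiced alveolar stop is [d], so /ɟ/ → [d].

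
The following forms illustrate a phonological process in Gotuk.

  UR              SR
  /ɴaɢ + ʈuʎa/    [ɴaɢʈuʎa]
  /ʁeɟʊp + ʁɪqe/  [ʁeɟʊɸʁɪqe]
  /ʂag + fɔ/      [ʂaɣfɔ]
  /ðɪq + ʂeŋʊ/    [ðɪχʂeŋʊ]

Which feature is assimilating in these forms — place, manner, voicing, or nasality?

manner

Comparing underlying and surface forms, /p/ → [ɸ] is the alternation; the neighbouring /ʁ/ is constant.
The change stop → fricative matches the manner of the following /ʁ/, identifying this as manner assimilation.
The other alternating forms pattern the same way: /g/ → [ɣ] before /f/ (stop → fricative, matching a fricative); /q/ → [χ] before /ʂ/ (stop → fricative, matching a fricative) — only manner changes, and always toward the following segment.
No alternation appears in [ɴaɢʈuʎa]: there the adjacent consonants already agree in manner (/ɢ/ and /ʈ/ are both stops), so this form is consistent with the same rule.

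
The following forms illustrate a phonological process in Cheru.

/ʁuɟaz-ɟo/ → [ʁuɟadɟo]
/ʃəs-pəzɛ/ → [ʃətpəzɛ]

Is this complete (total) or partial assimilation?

partial assimilation

Underlying /z/ is realised as [d] next to /ɟ/; /ɟ/ itself does not change.
/z/ is a fricative while /ɟ/ is a stop; the output [d] is a stop, matching the trigger — so the feature that spreads is manner.
Place and voice are unchanged, so the assimilation is partial, not total.
The other alternating form patterns the same way: /s/ → [t] before /p/ (fricative → stop, matching a stop) — only manner changes, and always toward the following segment.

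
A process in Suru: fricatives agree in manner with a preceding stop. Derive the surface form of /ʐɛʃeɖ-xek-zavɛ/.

[ʐɛʃeɖkekdavɛ]

The rule targets /x/ (voiceless velar fricative), which sits after the trigger /ɖ/ (stop).
A voiceless velar stop is [k], so the surface segment is [k].
At the second juncture, /z/ likewise becomes [d] adjacent to /k/.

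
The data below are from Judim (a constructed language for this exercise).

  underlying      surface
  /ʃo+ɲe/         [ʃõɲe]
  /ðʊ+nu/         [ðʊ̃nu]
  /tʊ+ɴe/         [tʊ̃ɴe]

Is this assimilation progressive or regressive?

The vowel /o/ surfaces as nasalised [õ] next to the following nasal /ɲ/ — it has acquired the [+nasal] feature of its neighbour.
The other forms show the same pattern: /ʊ/ → [ʊ̃] before /n/; /ʊ/ → [ʊ̃] before /ɴ/ — each time a vowel is nasalised next to a following nasal.
Because the conditioning nasal is to the right of the vowel that changes, the process is regressive (anticipatory).

regressive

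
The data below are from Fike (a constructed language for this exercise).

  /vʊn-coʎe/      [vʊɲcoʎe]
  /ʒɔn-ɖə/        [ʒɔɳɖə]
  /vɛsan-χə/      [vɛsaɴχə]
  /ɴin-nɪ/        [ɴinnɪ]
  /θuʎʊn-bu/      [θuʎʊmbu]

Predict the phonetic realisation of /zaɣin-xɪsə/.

[zaɣiŋxɪsə]

The data show regressive place assimilation: /n/ → [ɲ] before /c/; /n/ → [ɳ] before /ɖ/; /n/ → [ɴ] before /χ/; /n/ → [m] before /b/. In each pair only place changes, matching the following consonant, while manner and voice stay constant.
No alternation appears in [ɴinnɪ]: there the adjacent consonants already agree in place (/n/ and /n/ are both alveolar), so this form is consistent with the same rule.
/n/ is a voiced alveolar nasal. The following trigger /x/ is velar, so /n/ must become velar as well.
The voiced velar nasal is [ŋ], so /n/ → [ŋ].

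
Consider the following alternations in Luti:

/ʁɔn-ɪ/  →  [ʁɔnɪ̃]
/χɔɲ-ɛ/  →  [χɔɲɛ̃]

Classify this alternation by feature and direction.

progressive nasality assimilation (vowel nasalisation)

The vowel /ɪ/ surfaces as nasalised [ɪ̃] next to the preceding nasal /n/ — it has acquired the [+nasal] feature of its neighbour.
Likewise in the remaining data: /ɛ/ → [ɛ̃] after /ɲ/ — each time a vowel is nasalised next to a preceding nasal.
Because the conditioning nasal is to the left of the vowel that changes, the process is progressive (perseverative).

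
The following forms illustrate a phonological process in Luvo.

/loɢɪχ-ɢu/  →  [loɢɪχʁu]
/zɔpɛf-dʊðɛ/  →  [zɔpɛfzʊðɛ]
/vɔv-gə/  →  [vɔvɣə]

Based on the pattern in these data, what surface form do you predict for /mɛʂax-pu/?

[mɛʂaxɸu]

The data show progressive manner assimilation: /ɢ/ → [ʁ] after /χ/; /d/ → [z] after /f/; /g/ → [ɣ] after /v/. In each pair only manner changes, matching the preceding consonant, while place and voice stay constant.
The rule targets /p/ (voiceless bilabial stop), which sits after the trigger /x/ (fricative).
The voiceless bilabial fricative is [ɸ], so /p/ → [ɸ].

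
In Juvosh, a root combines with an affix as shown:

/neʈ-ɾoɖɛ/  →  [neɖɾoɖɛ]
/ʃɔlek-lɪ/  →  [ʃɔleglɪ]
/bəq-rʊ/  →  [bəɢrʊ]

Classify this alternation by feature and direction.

regressive voicing assimilation

The segment that alternates is /ʈ/, which surfaces as [ɖ] when adjacent to /ɾ/.
The change voiceless → voiced matches the voicing of the following /ɾ/, identifying this as voicing assimilation.
Place and manner are unchanged, so the assimilation is partial, not total.
The other alternating forms pattern the same way: /k/ → [g] before /l/ (voiceless → voiced, matching voiced); /q/ → [ɢ] before /r/ (voiceless → voiced, matching voiced) — only voicing changes, and always toward the following segment.
The trigger is the following segment, so the direction is regressive (anticipatory).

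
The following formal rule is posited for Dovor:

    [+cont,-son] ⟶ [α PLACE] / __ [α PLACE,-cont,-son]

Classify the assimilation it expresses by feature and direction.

regressive place assimilation

The rule copies the place features (abbreviated [PLACE]) from the environment onto the target, so the assimilating feature is place.
The conditioning segment sits to the right of the focus bar, meaning the trigger follows the segment that changes — regressive assimilation.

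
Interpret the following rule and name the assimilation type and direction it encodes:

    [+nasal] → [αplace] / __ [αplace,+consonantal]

regressive place assimilation

The shared variable α links the value of the place features (abbreviated [place]) on the target to the same value on the neighbouring segment, so place is the feature that assimilates.
Since the environment is written after the underscore, the trigger follows the target; the direction is regressive.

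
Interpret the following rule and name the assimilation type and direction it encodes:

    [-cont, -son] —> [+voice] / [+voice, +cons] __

The target ([-cont, -son], stops) acquires [+voice] next to a voiced consonant ([+voice, +cons]) — it takes on the voicing of its neighbour, so the feature that spreads is voicing.
The conditioning segment sits to the left of the focus bar, meaning the trigger precedes the segment that changes — progressive assimilation.

progressive voicing assimilation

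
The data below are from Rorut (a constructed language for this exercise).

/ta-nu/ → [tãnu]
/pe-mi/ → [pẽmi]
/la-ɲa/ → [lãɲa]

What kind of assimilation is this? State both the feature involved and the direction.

regressive nasality assimilation (vowel nasalisation)

The vowel /a/ surfaces as nasalised [ã] next to the following nasal /n/ — it has acquired the [+nasal] feature of its neighbour.
The other forms show the same pattern: /e/ → [ẽ] before /m/; /a/ → [ã] before /ɲ/ — each time a vowel is nasalised next to a following nasal.
Because the conditioning nasal is to the right of the vowel that changes, the process is regressive (anticipatory).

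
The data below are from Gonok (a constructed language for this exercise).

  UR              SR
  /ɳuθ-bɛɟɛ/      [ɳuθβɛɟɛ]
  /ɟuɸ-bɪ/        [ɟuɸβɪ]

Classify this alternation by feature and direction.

Comparing underlying and surface forms, /b/ → [β] is the alternation; the neighbouring /θ/ is constant.
The change stop → fricative matches the manner of the preceding /θ/, identifying this as manner assimilation.
Place and voice are unchanged, so the assimilation is partial, not total.
The other alternating form patterns the same way: /b/ → [β] after /ɸ/ (stop → fricative, matching a fricative) — only manner changes, and always toward the preceding segment.
Since the segment that changes follows the conditioning segment, the assimilation is progressive.

progressive manner assimilation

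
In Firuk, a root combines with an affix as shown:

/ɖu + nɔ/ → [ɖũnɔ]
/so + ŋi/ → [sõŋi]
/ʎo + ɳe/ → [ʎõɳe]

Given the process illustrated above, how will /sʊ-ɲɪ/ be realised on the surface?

The data show regressive nasality assimilation (vowel nasalisation): /u/ → [ũ] before /n/; /o/ → [õ] before /ŋ/; /o/ → [õ] before /ɳ/ — a vowel is nasalised by an immediately following nasal consonant.
The vowel /ʊ/ is adjacent to the following nasal /ɲ/, so it acquires [+nasal] and surfaces as [ʊ̃].

[sʊ̃ɲɪ]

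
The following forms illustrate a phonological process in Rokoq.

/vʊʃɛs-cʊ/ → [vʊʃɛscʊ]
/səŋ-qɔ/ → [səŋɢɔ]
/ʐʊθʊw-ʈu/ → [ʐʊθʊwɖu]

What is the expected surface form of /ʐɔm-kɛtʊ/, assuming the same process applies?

[ʐɔmgɛtʊ]

The data show progressive voicing assimilation: /q/ → [ɢ] after /ŋ/; /ʈ/ → [ɖ] after /w/. In each pair only voicing changes, matching the preceding consonant, while place and manner stay constant.
No alternation appears in [vʊʃɛscʊ]: there the adjacent consonants already agree in voicing (/c/ and /s/ are both voiceless), so this form is consistent with the same rule.
/k/ is a voiceless velar stop. The preceding trigger /m/ is voiced, so /k/ must become voiced as well.
Changing only its voicing to voiced gives [g] — the voiced velar stop.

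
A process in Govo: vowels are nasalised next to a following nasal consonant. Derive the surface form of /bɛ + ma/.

[bɛ̃ma]

/ɛ/ sits next to the nasal /m/ and is therefore nasalised to [ɛ̃].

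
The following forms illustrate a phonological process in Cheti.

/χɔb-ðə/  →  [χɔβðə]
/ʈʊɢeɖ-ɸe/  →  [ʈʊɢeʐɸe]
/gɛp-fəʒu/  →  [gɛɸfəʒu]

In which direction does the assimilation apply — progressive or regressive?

The segment that alternates is /b/, which surfaces as [β] when adjacent to /ð/.
The change stop → fricative matches the manner of the following /ð/, identifying this as manner assimilation.
Checking the remaining alternations: /ɖ/ → [ʐ] before /ɸ/ (stop → fricative, matching a fricative); /p/ → [ɸ] before /f/ (stop → fricative, matching a fricative) — only manner changes, and always toward the following segment.
Since the segment that changes precedes the conditioning segment, the assimilation is regressive.

regressive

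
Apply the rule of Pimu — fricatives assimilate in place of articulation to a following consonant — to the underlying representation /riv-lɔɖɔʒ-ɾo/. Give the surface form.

The rule targets /v/ (voiced labiodental fricative), which sits before the trigger /l/ (alveolar).
The voiced alveolar fricative is [z], so /v/ → [z].
At the second juncture, /ʒ/ likewise becomes [z] adjacent to /ɾ/.

[rizlɔɖɔzɾo]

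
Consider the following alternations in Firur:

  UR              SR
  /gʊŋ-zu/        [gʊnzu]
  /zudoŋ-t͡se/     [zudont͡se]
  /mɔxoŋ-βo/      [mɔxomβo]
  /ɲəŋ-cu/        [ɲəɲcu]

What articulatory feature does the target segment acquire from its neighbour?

place

Underlying /ŋ/ is realised as [n] next to /z/; /z/ itself does not change.
/ŋ/ is velar while /z/ is alveolar; the output [n] is alveolar, matching the trigger — so the feature that spreads is place.
The other alternating forms pattern the same way: /ŋ/ → [n] before /t͡s/ (velar → alveolar, matching alveolar); /ŋ/ → [m] before /β/ (velar → bilabial, matching bilabial); /ŋ/ → [ɲ] before /c/ (velar → palatal, matching palatal) — only place changes, and always toward the following segment.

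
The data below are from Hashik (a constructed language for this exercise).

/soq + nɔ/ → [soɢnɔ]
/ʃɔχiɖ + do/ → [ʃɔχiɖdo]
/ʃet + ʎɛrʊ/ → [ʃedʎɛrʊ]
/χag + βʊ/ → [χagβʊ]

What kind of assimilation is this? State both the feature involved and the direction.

The segment that alternates is /q/, which surfaces as [ɢ] when adjacent to /n/.
/q/ is voiceless while /n/ is voiced; the output [ɢ] is voiced, matching the trigger — so the feature that spreads is voicing.
Place and manner are unchanged, so the assimilation is partial, not total.
The other alternating form patterns the same way: /t/ → [d] before /ʎ/ (voiceless → voiced, matching voiced) — only voicing changes, and always toward the following segment.
No alternation appears in [ʃɔχiɖdo], [χagβʊ]: there the adjacent consonants already agree in voicing (/ɖ/ and /d/ are both voiced; /g/ and /β/ are both voiced), so these forms are consistent with the same rule.
Since the segment that changes precedes the conditioning segment, the assimilation is regressive.

regressive voicing assimilation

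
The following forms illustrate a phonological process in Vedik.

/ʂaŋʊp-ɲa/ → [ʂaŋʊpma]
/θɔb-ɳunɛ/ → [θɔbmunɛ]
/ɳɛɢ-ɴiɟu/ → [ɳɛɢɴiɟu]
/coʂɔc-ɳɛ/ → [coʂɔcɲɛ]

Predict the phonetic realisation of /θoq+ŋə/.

The data show progressive place assimilation: /ɲ/ → [m] after /p/; /ɳ/ → [m] after /b/; /ɳ/ → [ɲ] after /c/. In each pair only place changes, matching the preceding consonant, while manner and voice stay constant.
No alternation appears in [ɳɛɢɴiɟu]: there the adjacent consonants already agree in place (/ɴ/ and /ɢ/ are both uvular), so this form is consistent with the same rule.
The rule targets /ŋ/ (voiced velar nasal), which sits after the trigger /q/ (uvular).
Changing only its place to uvular gives [ɴ] — the voiced uvular nasal.

[θoqɴə]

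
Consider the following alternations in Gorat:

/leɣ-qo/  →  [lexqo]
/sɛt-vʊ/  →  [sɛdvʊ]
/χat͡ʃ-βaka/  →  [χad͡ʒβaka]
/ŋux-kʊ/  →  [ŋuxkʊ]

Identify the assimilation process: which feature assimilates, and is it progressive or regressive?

regressive voicing assimilation

Comparing underlying and surface forms, /ɣ/ → [x] is the alternation; the neighbouring /q/ is constant.
The change voiced → voiceless matches the voicing of the following /q/, identifying this as voicing assimilation.
Place and manner are unchanged, so the assimilation is partial, not total.
Checking the remaining alternations: /t/ → [d] before /v/ (voiceless → voiced, matching voiced); /t͡ʃ/ → [d͡ʒ] before /β/ (voiceless → voiced, matching voiced) — only voicing changes, and always toward the following segment.
Nothing changes in [ŋuxkʊ]: there the adjacent consonants already agree in voicing (/x/ and /k/ are both voiceless), so this form is consistent with the same rule.
The trigger is the following segment, so the direction is regressive (anticipatory).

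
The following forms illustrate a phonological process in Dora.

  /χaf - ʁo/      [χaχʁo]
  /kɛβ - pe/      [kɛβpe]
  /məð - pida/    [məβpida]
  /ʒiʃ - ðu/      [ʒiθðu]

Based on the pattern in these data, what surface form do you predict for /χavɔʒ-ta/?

[χavɔzta]

The data show regressive place assimilation: /f/ → [χ] before /ʁ/; /ð/ → [β] before /p/; /ʃ/ → [θ] before /ð/. In each pair only place changes, matching the following consonant, while manner and voice stay constant.
No alternation appears in [kɛβpe]: there the adjacent consonants already agree in place (/β/ and /p/ are both bilabial), so this form is consistent with the same rule.
/ʒ/ is a voiced postalveolar fricative. The following trigger /t/ is alveolar, so /ʒ/ must become alveolar as well.
Changing only its place to alveolar gives [z] — the voiced alveolar fricative.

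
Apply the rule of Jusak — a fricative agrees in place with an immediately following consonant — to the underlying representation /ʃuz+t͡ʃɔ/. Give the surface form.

[ʃuʒt͡ʃɔ]

/z/ is a voiced alveolar fricative. The following trigger /t͡ʃ/ is postalveolar, so /z/ must become postalveolar as well.
The voiced postalveolar fricative is [ʒ], so /z/ → [ʒ].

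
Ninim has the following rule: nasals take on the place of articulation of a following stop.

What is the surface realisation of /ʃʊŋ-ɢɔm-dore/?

The rule targets /ŋ/ (voiced velar nasal), which sits before the trigger /ɢ/ (uvular).
Changing only its place to uvular gives [ɴ] — the voiced uvular nasal.
The same rule applies at the second boundary: /m/ → [n] next to /d/.

[ʃʊɴɢɔndore]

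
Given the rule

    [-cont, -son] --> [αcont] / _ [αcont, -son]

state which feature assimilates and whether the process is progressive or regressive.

The rule copies [cont] (continuancy) from the environment onto the target stops; since [±cont] encodes the stop/fricative manner contrast, the assimilating dimension is manner.
The conditioning segment sits to the right of the focus bar, meaning the trigger follows the segment that changes — regressive assimilation.

regressive manner assimilation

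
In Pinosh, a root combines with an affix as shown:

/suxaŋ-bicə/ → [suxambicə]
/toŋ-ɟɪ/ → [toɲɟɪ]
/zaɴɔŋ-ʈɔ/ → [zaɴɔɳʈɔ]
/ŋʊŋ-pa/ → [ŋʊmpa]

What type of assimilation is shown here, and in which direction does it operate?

Underlying /ŋ/ is realised as [m] next to /b/; /b/ itself does not change.
The change velar → bilabial matches the place of the following /b/, identifying this as place assimilation.
Manner and voice are unchanged, so the assimilation is partial, not total.
The same holds elsewhere in the data: /ŋ/ → [ɲ] before /ɟ/ (velar → palatal, matching palatal); /ŋ/ → [ɳ] before /ʈ/ (velar → retroflex, matching retroflex); /ŋ/ → [m] before /p/ (velar → bilabial, matching bilabial) — only place changes, and always toward the following segment.
Since the segment that changes precedes the conditioning segment, the assimilation is regressive.

regressive place assimilation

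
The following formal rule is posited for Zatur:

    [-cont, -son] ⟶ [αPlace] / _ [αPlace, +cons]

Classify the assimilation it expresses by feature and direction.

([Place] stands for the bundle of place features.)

The rule copies the place features (abbreviated [Place]) from the environment onto the target, so the assimilating feature is place.
Since the environment is written after the underscore, the trigger follows the target; the direction is regressive.

regressive place assimilation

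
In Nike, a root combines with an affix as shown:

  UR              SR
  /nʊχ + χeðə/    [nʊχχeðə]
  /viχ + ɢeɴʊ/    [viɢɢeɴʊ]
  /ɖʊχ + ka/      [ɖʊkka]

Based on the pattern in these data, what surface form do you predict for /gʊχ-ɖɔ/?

The data show regressive total assimilation (/χ/ → [ɢ] before /ɢ/; /χ/ → [k] before /k/): in every case the target segment becomes identical to its following neighbour, copying more than a single feature.
In [nʊχχeðə] the two consonants at the boundary are already identical (/χ/ + /χ/), so the rule applies vacuously and nothing changes.
/χ/ is the segment targeted by the rule; it sits immediately before /ɖ/, so it assimilates completely and surfaces as [ɖ].

[gʊɖɖɔ]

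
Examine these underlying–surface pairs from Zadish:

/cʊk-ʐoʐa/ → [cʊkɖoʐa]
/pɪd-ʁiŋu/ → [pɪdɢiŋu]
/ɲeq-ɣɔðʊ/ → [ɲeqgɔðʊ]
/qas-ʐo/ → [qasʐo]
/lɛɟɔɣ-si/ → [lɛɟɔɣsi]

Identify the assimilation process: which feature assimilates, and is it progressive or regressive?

progressive manner assimilation

The segment that alternates is /ʐ/, which surfaces as [ɖ] when adjacent to /k/.
/ʐ/ is a fricative while /k/ is a stop; the output [ɖ] is a stop, matching the trigger — so the feature that spreads is manner.
Place and voice are unchanged, so the assimilation is partial, not total.
The other alternating forms pattern the same way: /ʁ/ → [ɢ] after /d/ (fricative → stop, matching a stop); /ɣ/ → [g] after /q/ (fricative → stop, matching a stop) — only manner changes, and always toward the preceding segment.
Nothing changes in [qasʐo], [lɛɟɔɣsi]: there the adjacent consonants already agree in manner (/ʐ/ and /s/ are both fricatives; /s/ and /ɣ/ are both fricatives), so these forms are consistent with the same rule.
Since the segment that changes follows the conditioning segment, the assimilation is progressive.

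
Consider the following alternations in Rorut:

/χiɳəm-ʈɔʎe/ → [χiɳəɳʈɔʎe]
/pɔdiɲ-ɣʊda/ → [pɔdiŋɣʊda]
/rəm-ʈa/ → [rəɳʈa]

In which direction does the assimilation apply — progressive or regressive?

Comparing underlying and surface forms, /m/ → [ɳ] is the alternation; the neighbouring /ʈ/ is constant.
/m/ is bilabial while /ʈ/ is retroflex; the output [ɳ] is retroflex, matching the trigger — so the feature that spreads is place.
The other alternating form patterns the same way: /ɲ/ → [ŋ] before /ɣ/ (palatal → velar, matching velar) — only place changes, and always toward the following segment.
Since the segment that changes precedes the conditioning segment, the assimilation is regressive.

regressive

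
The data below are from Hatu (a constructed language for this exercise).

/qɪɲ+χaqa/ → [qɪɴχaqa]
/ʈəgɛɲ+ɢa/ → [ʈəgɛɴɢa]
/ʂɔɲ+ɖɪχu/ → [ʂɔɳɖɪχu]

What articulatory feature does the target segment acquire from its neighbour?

place

The segment that alternates is /ɲ/, which surfaces as [ɴ] when adjacent to /χ/.
The change palatal → uvular matches the place of the following /χ/, identifying this as place assimilation.
The other alternating forms pattern the same way: /ɲ/ → [ɴ] before /ɢ/ (palatal → uvular, matching uvular); /ɲ/ → [ɳ] before /ɖ/ (palatal → retroflex, matching retroflex) — only place changes, and always toward the following segment.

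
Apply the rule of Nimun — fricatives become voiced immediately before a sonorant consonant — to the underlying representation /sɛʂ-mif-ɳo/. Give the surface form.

The rule targets /ʂ/ (voiceless retroflex fricative), which sits before the trigger /m/ (voiced).
A voiced retroflex fricative is [ʐ], so the surface segment is [ʐ].
At the second juncture, /f/ likewise becomes [v] adjacent to /ɳ/.

[sɛʐmivɳo]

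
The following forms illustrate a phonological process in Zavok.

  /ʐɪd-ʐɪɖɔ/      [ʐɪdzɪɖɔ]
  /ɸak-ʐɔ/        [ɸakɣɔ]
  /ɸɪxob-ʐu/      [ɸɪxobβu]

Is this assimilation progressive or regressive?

progressive

The segment that alternates is /ʐ/, which surfaces as [z] when adjacent to /d/.
The change retroflex → alveolar matches the place of the preceding /d/, identifying this as place assimilation.
The other alternating forms pattern the same way: /ʐ/ → [ɣ] after /k/ (retroflex → velar, matching velar); /ʐ/ → [β] after /b/ (retroflex → bilabial, matching bilabial) — only place changes, and always toward the preceding segment.
Since the segment that changes follows the conditioning segment, the assimilation is progressive.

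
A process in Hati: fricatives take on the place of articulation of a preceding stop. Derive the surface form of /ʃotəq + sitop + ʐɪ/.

[ʃotəqχitopβɪ]

The rule targets /s/ (voiceless alveolar fricative), which sits after the trigger /q/ (uvular).
A voiceless uvular fricative is [χ], so the surface segment is [χ].
The same rule applies at the second boundary: /ʐ/ → [β] next to /p/.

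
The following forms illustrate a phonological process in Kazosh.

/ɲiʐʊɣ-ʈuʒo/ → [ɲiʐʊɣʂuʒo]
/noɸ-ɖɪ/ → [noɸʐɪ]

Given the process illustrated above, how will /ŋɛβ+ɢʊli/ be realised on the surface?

The data show progressive manner assimilation: /ʈ/ → [ʂ] after /ɣ/; /ɖ/ → [ʐ] after /ɸ/. In each pair only manner changes, matching the preceding consonant, while place and voice stay constant.
/ɢ/ is a voiced uvular stop. The preceding trigger /β/ is a fricative, so /ɢ/ must become a fricative as well.
Changing only its manner to fricative gives [ʁ] — the voiced uvular fricative.

[ŋɛβʁʊli]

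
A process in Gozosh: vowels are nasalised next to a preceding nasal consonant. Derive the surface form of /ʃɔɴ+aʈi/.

[ʃɔɴãʈi]

The vowel /a/ is adjacent to the preceding nasal /ɴ/, so it acquires [+nasal] and surfaces as [ã].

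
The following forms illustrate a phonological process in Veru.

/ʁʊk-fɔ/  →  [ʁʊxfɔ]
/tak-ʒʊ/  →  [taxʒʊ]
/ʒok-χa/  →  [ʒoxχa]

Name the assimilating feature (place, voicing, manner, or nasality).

Comparing underlying and surface forms, /k/ → [x] is the alternation; the neighbouring /f/ is constant.
/k/ is a stop while /f/ is a fricative; the output [x] is a fricative, matching the trigger — so the feature that spreads is manner.
The same holds elsewhere in the data: /k/ → [x] before /ʒ/ (stop → fricative, matching a fricative); /k/ → [x] before /χ/ (stop → fricative, matching a fricative) — only manner changes, and always toward the following segment.

manner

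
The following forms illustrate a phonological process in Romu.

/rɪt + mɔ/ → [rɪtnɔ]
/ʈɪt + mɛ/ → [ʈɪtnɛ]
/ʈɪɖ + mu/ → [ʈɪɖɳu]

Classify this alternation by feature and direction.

progressive place assimilation

The segment that alternates is /m/, which surfaces as [n] when adjacent to /t/.
/m/ is bilabial while /t/ is alveolar; the output [n] is alveolar, matching the trigger — so the feature that spreads is place.
Manner and voice are unchanged, so the assimilation is partial, not total.
The other alternating form patterns the same way: /m/ → [ɳ] after /ɖ/ (bilabial → retroflex, matching retroflex) — only place changes, and always toward the preceding segment.
Since the segment that changes follows the conditioning segment, the assimilation is progressive.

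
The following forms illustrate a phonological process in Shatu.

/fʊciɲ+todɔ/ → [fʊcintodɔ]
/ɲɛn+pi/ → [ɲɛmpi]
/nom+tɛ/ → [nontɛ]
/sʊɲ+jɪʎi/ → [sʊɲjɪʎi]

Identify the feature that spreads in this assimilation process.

Underlying /ɲ/ is realised as [n] next to /t/; /t/ itself does not change.
/ɲ/ is palatal while /t/ is alveolar; the output [n] is alveolar, matching the trigger — so the feature that spreads is place.
The other alternating forms pattern the same way: /n/ → [m] before /p/ (alveolar → bilabial, matching bilabial); /m/ → [n] before /t/ (bilabial → alveolar, matching alveolar) — only place changes, and always toward the following segment.
No alternation appears in [sʊɲjɪʎi]: there the adjacent consonants already agree in place (/ɲ/ and /j/ are both palatal), so this form is consistent with the same rule.

place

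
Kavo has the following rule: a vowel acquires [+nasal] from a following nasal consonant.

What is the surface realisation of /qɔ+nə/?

[qɔ̃nə]

The vowel /ɔ/ is adjacent to the following nasal /n/, so it acquires [+nasal] and surfaces as [ɔ̃].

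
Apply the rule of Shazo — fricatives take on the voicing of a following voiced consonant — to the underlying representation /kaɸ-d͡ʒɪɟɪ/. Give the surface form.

[kaβd͡ʒɪɟɪ]

/ɸ/ is a voiceless bilabial fricative. The following trigger /d͡ʒ/ is voiced, so /ɸ/ must become voiced as well.
A voiced bilabial fricative is [β], so the surface segment is [β].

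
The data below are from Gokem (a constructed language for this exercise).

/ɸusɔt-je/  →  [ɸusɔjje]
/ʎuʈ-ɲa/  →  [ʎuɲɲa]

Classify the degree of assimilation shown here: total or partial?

total assimilation

Underlying /t/ is realised as [j] next to /j/; /j/ itself does not change.
The output [j] is identical to the trigger /j/ — every feature (place, manner, voicing) has been copied — so this is total assimilation.
The other form behaves the same way: /ʈ/ → [ɲ] before /ɲ/ — in each case the output is a copy of the following consonant.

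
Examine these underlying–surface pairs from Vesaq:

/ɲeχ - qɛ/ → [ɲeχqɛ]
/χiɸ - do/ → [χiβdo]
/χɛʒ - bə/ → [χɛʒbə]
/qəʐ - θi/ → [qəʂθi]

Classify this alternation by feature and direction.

regressive voicing assimilation

Comparing underlying and surface forms, /ɸ/ → [β] is the alternation; the neighbouring /d/ is constant.
/ɸ/ is voiceless while /d/ is voiced; the output [β] is voiced, matching the trigger — so the feature that spreads is voicing.
Place and manner are unchanged, so the assimilation is partial, not total.
The same holds elsewhere in the data: /ʐ/ → [ʂ] before /θ/ (voiced → voiceless, matching voiceless) — only voicing changes, and always toward the following segment.
No alternation appears in [ɲeχqɛ], [χɛʒbə]: there the adjacent consonants already agree in voicing (/χ/ and /q/ are both voiceless; /ʒ/ and /b/ are both voiced), so these forms are consistent with the same rule.
Since the segment that changes precedes the conditioning segment, the assimilation is regressive.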